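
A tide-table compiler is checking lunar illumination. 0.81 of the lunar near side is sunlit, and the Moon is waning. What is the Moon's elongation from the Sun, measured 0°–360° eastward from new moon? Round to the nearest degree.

232°

From f = (1 − cos θ)/2: cos θ = 1 − 2×0.81 = -0.620; arccos → 128.3°.
A waning Moon lies in 180°–360°, so θ = 360° − 128.3° = 231.7°.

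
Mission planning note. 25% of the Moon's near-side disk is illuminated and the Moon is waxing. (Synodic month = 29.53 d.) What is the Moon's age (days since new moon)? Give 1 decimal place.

cos θ = 1 − 2f = 0.500, giving a principal value of 60.0°.
The Moon is waxing (0°–180°), so θ = 60.0° directly.
Age = 29.53 × 60.0°/360° ≈ 4.92 days.

4.9 days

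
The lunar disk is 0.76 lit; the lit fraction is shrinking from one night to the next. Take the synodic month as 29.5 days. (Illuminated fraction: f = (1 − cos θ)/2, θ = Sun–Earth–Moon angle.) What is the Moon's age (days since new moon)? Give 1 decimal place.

cos θ = 1 − 2f = -0.520, giving a principal value of 121.3°.
Since the Moon is past full (waning), take the reflex angle: θ = 360° − 121.3° = 238.7°.
At 360°/29.5 d per day, 238.7° corresponds to 19.56 days.

19.6 days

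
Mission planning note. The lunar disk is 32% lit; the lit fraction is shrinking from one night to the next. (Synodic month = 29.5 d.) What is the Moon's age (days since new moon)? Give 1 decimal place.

23.9 days

cos θ = 1 − 2f = 0.360, giving a principal value of 68.9°.
Waning ⇒ past full, so θ = 360° − 68.9° = 291.1°.
That fraction of the synodic month is 291.1/360 × 29.5 d ≈ 23.85 d.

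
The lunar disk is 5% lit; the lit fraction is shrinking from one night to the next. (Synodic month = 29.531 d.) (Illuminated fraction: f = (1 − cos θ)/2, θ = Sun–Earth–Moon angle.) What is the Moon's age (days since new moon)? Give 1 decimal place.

cos θ = 1 − 2f = 0.900, giving a principal value of 25.8°.
A waning Moon lies in 180°–360°, so θ = 360° − 25.8° = 334.2°.
That fraction of the synodic month is 334.2/360 × 29.531 d ≈ 27.41 d.

27.4 days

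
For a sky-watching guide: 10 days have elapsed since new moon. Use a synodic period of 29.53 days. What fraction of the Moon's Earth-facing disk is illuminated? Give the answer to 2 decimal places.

The Moon has covered 10/29.53 of its cycle, so θ ≈ 360° × 10/29.53 = 121.9°.
Illuminated fraction = (1 − cos 121.9°)/2 = (1 − (-0.529))/2 ≈ 0.764.

0.76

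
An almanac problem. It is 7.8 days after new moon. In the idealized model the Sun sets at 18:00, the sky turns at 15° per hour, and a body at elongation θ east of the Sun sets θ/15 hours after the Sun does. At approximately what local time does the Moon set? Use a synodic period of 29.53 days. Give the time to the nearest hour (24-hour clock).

The Moon has covered 7.8/29.53 of its cycle, so θ ≈ 360° × 7.8/29.53 = 95.1°.
Delay after the Sun = 95.1° / (15°/h) ≈ 6.34 h.
18:00 + 6.34 h ≈ 00:20 → 00:00 to the nearest hour.

00:00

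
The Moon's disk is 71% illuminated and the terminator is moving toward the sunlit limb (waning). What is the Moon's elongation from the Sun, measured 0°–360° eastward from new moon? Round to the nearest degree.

Invert f = (1 − cos θ)/2 to get cos θ = 1 − 2(0.71) = -0.420, hence θ₀ = arccos -0.420 = 114.8°.
Waning ⇒ past full, so θ = 360° − 114.8° = 245.2°.

245°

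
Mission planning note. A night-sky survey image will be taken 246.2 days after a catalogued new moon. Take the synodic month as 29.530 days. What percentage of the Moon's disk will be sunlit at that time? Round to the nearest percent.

Reduce mod P: 246.2 − 8×29.530 = 9.96 d into the current lunation.
Elongation θ = 360° × 9.96/29.530 ≈ 121.4°.
With cos θ = (-0.521), the lit fraction is (1 − (-0.521))/2 ≈ 0.761, so 76%.

76%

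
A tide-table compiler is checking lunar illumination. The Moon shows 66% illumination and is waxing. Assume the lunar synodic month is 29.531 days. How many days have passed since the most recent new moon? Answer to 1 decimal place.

Invert f = (1 − cos θ)/2 to get cos θ = 1 − 2(0.66) = -0.320, hence θ₀ = arccos -0.320 = 108.7°.
Waxing ⇒ before full, so θ = 108.7°.
At 360°/29.531 d per day, 108.7° corresponds to 8.91 days.

8.9 days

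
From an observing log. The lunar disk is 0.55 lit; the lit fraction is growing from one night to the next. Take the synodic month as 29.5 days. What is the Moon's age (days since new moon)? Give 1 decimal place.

7.8 days

cos θ = 1 − 2f = -0.100, giving a principal value of 95.7°.
Waxing ⇒ before full, so θ = 95.7°.
Age = 29.5 × 95.7°/360° ≈ 7.85 days.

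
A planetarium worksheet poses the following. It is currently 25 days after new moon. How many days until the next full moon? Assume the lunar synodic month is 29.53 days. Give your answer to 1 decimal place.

Full moon is 0.5 of the way through the cycle: age 0.5 × 29.53 = 14.765 d.
Already past this cycle's full moon; the next is at 14.765 + 29.53 = 44.295 d, so 44.295 − 25 = 19.295 days.

19.3 days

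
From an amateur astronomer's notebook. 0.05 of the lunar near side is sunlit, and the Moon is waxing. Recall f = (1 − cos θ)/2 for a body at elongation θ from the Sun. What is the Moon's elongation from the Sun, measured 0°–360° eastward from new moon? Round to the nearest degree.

26°

Invert f = (1 − cos θ)/2 to get cos θ = 1 − 2(0.05) = 0.900, hence θ₀ = arccos 0.900 = 25.8°.
Before full moon the principal value applies: θ = 25.8°.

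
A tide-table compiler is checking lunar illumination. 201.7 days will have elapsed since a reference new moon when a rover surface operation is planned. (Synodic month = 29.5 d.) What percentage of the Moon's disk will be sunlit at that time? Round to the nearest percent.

201.7 d spans 6 complete synodic months (6 × 29.5 = 177.00 d) plus 24.70 d.
Elongation θ = 360° × 24.70/29.5 ≈ 301.4°.
Illuminated fraction = (1 − cos 301.4°)/2 = (1 − 0.521)/2 ≈ 0.239, so 24%.

24%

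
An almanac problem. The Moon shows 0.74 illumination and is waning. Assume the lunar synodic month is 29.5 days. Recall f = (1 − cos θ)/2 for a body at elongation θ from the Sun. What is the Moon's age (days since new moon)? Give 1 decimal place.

Invert f = (1 − cos θ)/2 to get cos θ = 1 − 2(0.74) = -0.480, hence θ₀ = arccos -0.480 = 118.7°.
A waning Moon lies in 180°–360°, so θ = 360° − 118.7° = 241.3°.
That fraction of the synodic month is 241.3/360 × 29.5 d ≈ 19.77 d.

19.8 days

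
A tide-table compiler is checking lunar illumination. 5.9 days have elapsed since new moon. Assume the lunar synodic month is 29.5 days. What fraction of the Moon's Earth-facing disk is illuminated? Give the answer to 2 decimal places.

Phase angle: θ = 360°·(5.9 d)/(29.5 d) = 72.0°.
Illuminated fraction = (1 − cos 72.0°)/2 = (1 − 0.309)/2 ≈ 0.345.

0.35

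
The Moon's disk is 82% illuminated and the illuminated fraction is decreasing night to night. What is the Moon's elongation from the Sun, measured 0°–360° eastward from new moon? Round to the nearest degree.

Invert f = (1 − cos θ)/2 to get cos θ = 1 − 2(0.82) = -0.640, hence θ₀ = arccos -0.640 = 129.8°.
Since the Moon is past full (waning), take the reflex angle: θ = 360° − 129.8° = 230.2°.

230°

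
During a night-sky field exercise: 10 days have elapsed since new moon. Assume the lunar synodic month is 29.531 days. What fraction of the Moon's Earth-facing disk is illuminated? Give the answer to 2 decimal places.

Elongation θ = 360° × 10/29.531 ≈ 121.9°.
Illuminated fraction = (1 − cos 121.9°)/2 = (1 − (-0.529))/2 ≈ 0.764.

0.76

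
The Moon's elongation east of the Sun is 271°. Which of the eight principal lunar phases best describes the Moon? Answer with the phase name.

last quarter

The last quarter sector spans roughly 248°–292°; 271° falls inside it.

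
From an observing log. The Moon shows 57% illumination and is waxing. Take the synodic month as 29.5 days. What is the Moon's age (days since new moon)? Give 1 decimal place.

8.0 days

From f = (1 − cos θ)/2: cos θ = 1 − 2×0.57 = -0.140; arccos → 98.0°.
The Moon is waxing (0°–180°), so θ = 98.0° directly.
At 360°/29.5 d per day, 98.0° corresponds to 8.03 days.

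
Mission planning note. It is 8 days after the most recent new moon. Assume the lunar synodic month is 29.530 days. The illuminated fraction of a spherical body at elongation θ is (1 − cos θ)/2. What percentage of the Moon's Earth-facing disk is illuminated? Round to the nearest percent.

Elongation θ = 360° × 8/29.530 ≈ 97.5°.
Illuminated fraction = (1 − cos 97.5°)/2 = (1 − (-0.131))/2 ≈ 0.566, so 57%.

57%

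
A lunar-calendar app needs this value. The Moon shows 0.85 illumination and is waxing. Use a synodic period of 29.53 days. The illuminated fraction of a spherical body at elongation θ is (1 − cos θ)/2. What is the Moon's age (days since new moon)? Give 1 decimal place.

11.0 days

From f = (1 − cos θ)/2: cos θ = 1 − 2×0.85 = -0.700; arccos → 134.4°.
Waxing ⇒ before full, so θ = 134.4°.
Age = 29.53 × 134.4°/360° ≈ 11.03 days.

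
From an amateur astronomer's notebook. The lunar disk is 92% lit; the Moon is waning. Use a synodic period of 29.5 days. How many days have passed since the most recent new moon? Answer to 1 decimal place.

17.4 days

Invert f = (1 − cos θ)/2 to get cos θ = 1 − 2(0.92) = -0.840, hence θ₀ = arccos -0.840 = 147.1°.
A waning Moon lies in 180°–360°, so θ = 360° − 147.1° = 212.9°.
That fraction of the synodic month is 212.9/360 × 29.5 d ≈ 17.44 d.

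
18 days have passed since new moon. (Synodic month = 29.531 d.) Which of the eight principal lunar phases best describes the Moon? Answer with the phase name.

θ ≈ 360° × 18/29.531 = 219°, which falls in the waning gibbous sector.

waning gibbous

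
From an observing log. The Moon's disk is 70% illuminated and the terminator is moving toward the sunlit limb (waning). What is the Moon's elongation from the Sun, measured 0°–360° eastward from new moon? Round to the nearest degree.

246°

From f = (1 − cos θ)/2: cos θ = 1 − 2×0.70 = -0.400; arccos → 113.6°.
A waning Moon lies in 180°–360°, so θ = 360° − 113.6° = 246.4°.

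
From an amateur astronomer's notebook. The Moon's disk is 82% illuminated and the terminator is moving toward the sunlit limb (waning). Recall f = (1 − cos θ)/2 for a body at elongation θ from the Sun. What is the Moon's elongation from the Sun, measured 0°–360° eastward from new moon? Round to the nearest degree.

230°

Invert f = (1 − cos θ)/2 to get cos θ = 1 − 2(0.82) = -0.640, hence θ₀ = arccos -0.640 = 129.8°.
A waning Moon lies in 180°–360°, so θ = 360° − 129.8° = 230.2°.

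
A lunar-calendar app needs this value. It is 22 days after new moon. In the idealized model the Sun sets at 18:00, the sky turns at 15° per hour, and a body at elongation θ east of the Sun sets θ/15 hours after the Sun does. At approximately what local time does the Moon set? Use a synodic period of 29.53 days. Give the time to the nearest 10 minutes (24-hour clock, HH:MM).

11:50

Elongation θ = 360° × 22/29.53 ≈ 268.2°.
At 15° of sky rotation per hour, 268.2° corresponds to a 17.88 h lag.
18:00 + 17.880 h ≈ 11:53 → 11:50 to the nearest ten minutes.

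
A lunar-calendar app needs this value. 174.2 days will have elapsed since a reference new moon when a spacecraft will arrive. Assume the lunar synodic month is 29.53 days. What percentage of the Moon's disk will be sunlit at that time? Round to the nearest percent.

Reduce mod P: 174.2 − 5×29.53 = 26.55 d into the current lunation.
Elongation θ = 360° × 26.55/29.53 ≈ 323.7°.
cos 323.7° = 0.806, so f = (1 − 0.806)/2 = 0.097, so 10%.

10%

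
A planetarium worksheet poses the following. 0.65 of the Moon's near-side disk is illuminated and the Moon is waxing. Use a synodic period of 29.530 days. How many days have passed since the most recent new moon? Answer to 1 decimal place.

cos θ = 1 − 2f = -0.300, giving a principal value of 107.5°.
Before full moon the principal value applies: θ = 107.5°.
At 360°/29.530 d per day, 107.5° corresponds to 8.81 days.

8.8 days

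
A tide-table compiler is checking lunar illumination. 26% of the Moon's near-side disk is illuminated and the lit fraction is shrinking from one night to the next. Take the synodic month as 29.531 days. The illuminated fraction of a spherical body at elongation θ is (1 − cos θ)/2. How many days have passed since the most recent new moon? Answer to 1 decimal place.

24.5 days

From f = (1 − cos θ)/2: cos θ = 1 − 2×0.26 = 0.480; arccos → 61.3°.
Waning ⇒ past full, so θ = 360° − 61.3° = 298.7°.
Age = 29.531 × 298.7°/360° ≈ 24.50 days.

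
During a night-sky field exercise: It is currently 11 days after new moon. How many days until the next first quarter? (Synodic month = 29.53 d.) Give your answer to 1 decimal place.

25.9 days

First quarter is 0.25 of the way through the cycle: age 0.25 × 29.53 = 7.383 d.
Already past this cycle's first quarter; the next is at 7.383 + 29.53 = 36.913 d, so 36.913 − 11 = 25.913 days.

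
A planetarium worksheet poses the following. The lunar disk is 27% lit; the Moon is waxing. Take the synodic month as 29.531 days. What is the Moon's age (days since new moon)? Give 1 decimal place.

From f = (1 − cos θ)/2: cos θ = 1 − 2×0.27 = 0.460; arccos → 62.6°.
Waxing ⇒ before full, so θ = 62.6°.
Age = 29.531 × 62.6°/360° ≈ 5.14 days.

5.1 days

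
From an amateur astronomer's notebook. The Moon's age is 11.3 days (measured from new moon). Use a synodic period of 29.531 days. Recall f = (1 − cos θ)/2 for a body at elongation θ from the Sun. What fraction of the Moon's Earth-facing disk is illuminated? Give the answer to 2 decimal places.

Elongation θ = 360° × 11.3/29.531 ≈ 137.8°.
cos 137.8° = (-0.740), so f = (1 − (-0.740))/2 = 0.870.

0.87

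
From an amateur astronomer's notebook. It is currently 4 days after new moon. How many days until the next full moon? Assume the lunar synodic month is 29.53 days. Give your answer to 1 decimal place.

Full moon is 0.5 of the way through the cycle: age 0.5 × 29.53 = 14.765 d.
That is 14.765 − 4 = 10.765 days ahead.

10.8 days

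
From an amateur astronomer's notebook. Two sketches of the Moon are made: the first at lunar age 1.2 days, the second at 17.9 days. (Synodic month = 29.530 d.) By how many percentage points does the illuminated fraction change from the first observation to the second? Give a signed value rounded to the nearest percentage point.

+88 percentage points

First observation: θ = 360°·1.2/29.530 = 14.6°, so f = 0.016.
Second observation: θ = 218.2°, f = 0.893.
Δf = 0.893 − 0.016 = +0.877, i.e. +88 pp.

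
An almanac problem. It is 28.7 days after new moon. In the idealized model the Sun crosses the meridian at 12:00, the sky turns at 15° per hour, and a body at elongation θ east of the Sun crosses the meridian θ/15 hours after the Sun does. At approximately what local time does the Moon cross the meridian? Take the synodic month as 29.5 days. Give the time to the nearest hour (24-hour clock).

Phase angle: θ = 360°·(28.7 d)/(29.5 d) = 350.2°.
The Moon trails the Sun by θ/15 = 350.2/15 ≈ 23.35 hours.
12:00 + 23.35 h ≈ 11:21 → 11:00 to the nearest hour.

11:00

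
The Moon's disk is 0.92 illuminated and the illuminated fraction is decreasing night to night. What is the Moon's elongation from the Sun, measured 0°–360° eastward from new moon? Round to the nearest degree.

213°

Invert f = (1 − cos θ)/2 to get cos θ = 1 − 2(0.92) = -0.840, hence θ₀ = arccos -0.840 = 147.1°.
Since the Moon is past full (waning), take the reflex angle: θ = 360° − 147.1° = 212.9°.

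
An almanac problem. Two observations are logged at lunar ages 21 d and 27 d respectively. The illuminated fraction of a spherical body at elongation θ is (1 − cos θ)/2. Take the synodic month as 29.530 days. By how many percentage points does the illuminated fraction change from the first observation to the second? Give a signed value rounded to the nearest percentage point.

-55 percentage points

First observation: θ = 360°·21/29.530 = 256.0°, so f = 0.621.
Second observation: θ = 329.2°, f = 0.071.
Δf = 0.071 − 0.621 = -0.550, i.e. -55 pp.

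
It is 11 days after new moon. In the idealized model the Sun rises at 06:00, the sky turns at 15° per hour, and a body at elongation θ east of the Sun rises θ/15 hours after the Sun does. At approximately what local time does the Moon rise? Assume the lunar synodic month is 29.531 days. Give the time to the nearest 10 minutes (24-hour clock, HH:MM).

The Moon has covered 11/29.531 of its cycle, so θ ≈ 360° × 11/29.531 = 134.1°.
At 15° of sky rotation per hour, 134.1° corresponds to a 8.94 h lag.
06:00 + 8.940 h ≈ 14:56 → 15:00 to the nearest ten minutes.

15:00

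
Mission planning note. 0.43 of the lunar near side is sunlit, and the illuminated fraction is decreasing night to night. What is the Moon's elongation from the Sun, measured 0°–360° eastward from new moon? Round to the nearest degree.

278°

cos θ = 1 − 2f = 0.140, giving a principal value of 82.0°.
Since the Moon is past full (waning), take the reflex angle: θ = 360° − 82.0° = 278.0°.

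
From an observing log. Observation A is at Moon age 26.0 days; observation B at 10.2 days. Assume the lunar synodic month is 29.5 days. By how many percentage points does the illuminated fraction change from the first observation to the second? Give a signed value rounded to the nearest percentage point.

+65 percentage points

First observation: θ = 360°·26.0/29.5 = 317.3°, so f = 0.133.
Second observation: θ = 124.5°, f = 0.783.
Δf = 0.783 − 0.133 = +0.650, i.e. +65 pp.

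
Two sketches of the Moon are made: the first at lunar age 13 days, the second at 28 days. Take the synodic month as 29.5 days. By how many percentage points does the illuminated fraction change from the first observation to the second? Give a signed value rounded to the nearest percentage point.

θ₁ = 360° × 13/29.5 = 158.6°, f₁ = (1 − cos θ₁)/2 = 0.966.
θ₂ = 360° × 28/29.5 = 341.7°, f₂ = (1 − cos θ₂)/2 = 0.025.
Change = f₂ − f₁ = -0.940 → -94 percentage points.

-94 percentage points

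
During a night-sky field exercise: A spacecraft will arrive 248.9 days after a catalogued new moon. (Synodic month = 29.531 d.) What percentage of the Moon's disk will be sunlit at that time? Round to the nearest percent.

95%

Reduce mod P: 248.9 − 8×29.531 = 12.65 d into the current lunation.
The Moon has covered 12.65/29.531 of its cycle, so θ ≈ 360° × 12.65/29.531 = 154.2°.
With cos θ = (-0.901), the lit fraction is (1 − (-0.901))/2 ≈ 0.950, so 95%.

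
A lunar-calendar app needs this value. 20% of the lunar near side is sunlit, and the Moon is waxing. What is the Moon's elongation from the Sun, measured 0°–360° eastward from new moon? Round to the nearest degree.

53°

cos θ = 1 − 2f = 0.600, giving a principal value of 53.1°.
Waxing ⇒ before full, so θ = 53.1°.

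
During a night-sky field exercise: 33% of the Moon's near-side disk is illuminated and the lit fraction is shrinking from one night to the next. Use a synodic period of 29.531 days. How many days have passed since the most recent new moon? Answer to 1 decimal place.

Invert f = (1 − cos θ)/2 to get cos θ = 1 − 2(0.33) = 0.340, hence θ₀ = arccos 0.340 = 70.1°.
Since the Moon is past full (waning), take the reflex angle: θ = 360° − 70.1° = 289.9°.
At 360°/29.531 d per day, 289.9° corresponds to 23.78 days.

23.8 days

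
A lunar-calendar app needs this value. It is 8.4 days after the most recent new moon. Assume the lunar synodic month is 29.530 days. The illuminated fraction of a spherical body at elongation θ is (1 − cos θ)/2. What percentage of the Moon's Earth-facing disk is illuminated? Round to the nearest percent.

The Moon has covered 8.4/29.530 of its cycle, so θ ≈ 360° × 8.4/29.530 = 102.4°.
With cos θ = (-0.215), the lit fraction is (1 − (-0.215))/2 ≈ 0.607, so 61%.

61%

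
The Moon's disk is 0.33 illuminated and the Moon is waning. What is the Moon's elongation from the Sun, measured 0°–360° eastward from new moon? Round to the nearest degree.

290°

From f = (1 − cos θ)/2: cos θ = 1 − 2×0.33 = 0.340; arccos → 70.1°.
A waning Moon lies in 180°–360°, so θ = 360° − 70.1° = 289.9°.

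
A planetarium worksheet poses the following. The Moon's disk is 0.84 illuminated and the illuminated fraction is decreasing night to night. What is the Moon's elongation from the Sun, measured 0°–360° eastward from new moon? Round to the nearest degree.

227°

cos θ = 1 − 2f = -0.680, giving a principal value of 132.8°.
Waning ⇒ past full, so θ = 360° − 132.8° = 227.2°.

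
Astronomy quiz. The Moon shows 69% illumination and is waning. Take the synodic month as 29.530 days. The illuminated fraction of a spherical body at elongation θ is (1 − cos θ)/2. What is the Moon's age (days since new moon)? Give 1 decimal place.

20.3 days

Invert f = (1 − cos θ)/2 to get cos θ = 1 − 2(0.69) = -0.380, hence θ₀ = arccos -0.380 = 112.3°.
Waning ⇒ past full, so θ = 360° − 112.3° = 247.7°.
Age = 29.530 × 247.7°/360° ≈ 20.32 days.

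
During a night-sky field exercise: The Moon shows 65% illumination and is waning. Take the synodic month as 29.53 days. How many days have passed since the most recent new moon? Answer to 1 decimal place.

20.7 days

Invert f = (1 − cos θ)/2 to get cos θ = 1 − 2(0.65) = -0.300, hence θ₀ = arccos -0.300 = 107.5°.
Waning ⇒ past full, so θ = 360° − 107.5° = 252.5°.
That fraction of the synodic month is 252.5/360 × 29.53 d ≈ 20.72 d.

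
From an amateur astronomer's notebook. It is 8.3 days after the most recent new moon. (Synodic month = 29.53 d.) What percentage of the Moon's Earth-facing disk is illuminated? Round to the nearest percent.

60%

The Moon has covered 8.3/29.53 of its cycle, so θ ≈ 360° × 8.3/29.53 = 101.2°.
cos 101.2° = (-0.194), so f = (1 − (-0.194))/2 = 0.597, so 60%.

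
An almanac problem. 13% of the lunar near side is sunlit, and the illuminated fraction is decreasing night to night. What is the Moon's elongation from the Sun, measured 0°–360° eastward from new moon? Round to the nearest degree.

From f = (1 − cos θ)/2: cos θ = 1 − 2×0.13 = 0.740; arccos → 42.3°.
Waning ⇒ past full, so θ = 360° − 42.3° = 317.7°.

318°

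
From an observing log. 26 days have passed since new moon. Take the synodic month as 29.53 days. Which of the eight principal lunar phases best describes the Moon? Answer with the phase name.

At 26/29.53 of the cycle, θ ≈ 317° — the waning crescent range.

waning crescent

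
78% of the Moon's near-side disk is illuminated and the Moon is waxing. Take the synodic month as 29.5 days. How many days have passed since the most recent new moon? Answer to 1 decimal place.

Invert f = (1 − cos θ)/2 to get cos θ = 1 − 2(0.78) = -0.560, hence θ₀ = arccos -0.560 = 124.1°.
Waxing ⇒ before full, so θ = 124.1°.
Age = 29.5 × 124.1°/360° ≈ 10.17 days.

10.2 days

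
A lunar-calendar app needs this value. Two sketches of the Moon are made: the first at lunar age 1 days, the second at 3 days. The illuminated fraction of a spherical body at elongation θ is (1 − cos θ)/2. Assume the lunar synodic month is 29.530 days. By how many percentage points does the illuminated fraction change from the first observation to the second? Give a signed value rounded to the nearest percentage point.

+9 percentage points

θ₁ = 360° × 1/29.530 = 12.2°, f₁ = (1 − cos θ₁)/2 = 0.011.
θ₂ = 360° × 3/29.530 = 36.6°, f₂ = (1 − cos θ₂)/2 = 0.098.
Change = f₂ − f₁ = +0.087 → +9 percentage points.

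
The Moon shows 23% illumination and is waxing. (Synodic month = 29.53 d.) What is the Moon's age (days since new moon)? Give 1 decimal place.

4.7 days

From f = (1 − cos θ)/2: cos θ = 1 − 2×0.23 = 0.540; arccos → 57.3°.
Waxing ⇒ before full, so θ = 57.3°.
Age = 29.53 × 57.3°/360° ≈ 4.70 days.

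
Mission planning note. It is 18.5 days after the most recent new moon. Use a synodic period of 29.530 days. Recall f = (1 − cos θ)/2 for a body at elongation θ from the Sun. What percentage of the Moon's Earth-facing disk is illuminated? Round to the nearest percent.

Phase angle: θ = 360°·(18.5 d)/(29.530 d) = 225.5°.
With cos θ = (-0.700), the lit fraction is (1 − (-0.700))/2 ≈ 0.850, so 85%.

85%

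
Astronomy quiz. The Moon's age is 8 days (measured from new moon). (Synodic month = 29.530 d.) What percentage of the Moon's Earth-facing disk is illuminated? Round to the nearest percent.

57%

Elongation θ = 360° × 8/29.530 ≈ 97.5°.
With cos θ = (-0.131), the lit fraction is (1 − (-0.131))/2 ≈ 0.566, so 57%.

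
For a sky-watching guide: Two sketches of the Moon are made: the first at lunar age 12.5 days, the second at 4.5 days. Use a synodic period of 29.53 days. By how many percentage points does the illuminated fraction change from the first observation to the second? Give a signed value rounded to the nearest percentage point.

-73 pp

First observation: θ = 360°·12.5/29.53 = 152.4°, so f = 0.943.
Second observation: θ = 54.9°, f = 0.212.
Δf = 0.212 − 0.943 = -0.731, i.e. -73 pp.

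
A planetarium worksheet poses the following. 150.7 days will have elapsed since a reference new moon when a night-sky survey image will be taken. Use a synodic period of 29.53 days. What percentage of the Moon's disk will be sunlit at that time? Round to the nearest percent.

150.7 d spans 5 complete synodic months (5 × 29.53 = 147.65 d) plus 3.05 d.
Phase angle: θ = 360°·(3.05 d)/(29.53 d) = 37.2°.
With cos θ = 0.797, the lit fraction is (1 − 0.797)/2 ≈ 0.102, so 10%.

10%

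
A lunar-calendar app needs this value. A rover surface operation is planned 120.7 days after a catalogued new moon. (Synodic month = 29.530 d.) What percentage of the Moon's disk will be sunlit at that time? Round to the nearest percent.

7%

120.7/29.530 = 4.087 lunations, so 4 complete cycles and 2.58 d into the next.
Elongation θ = 360° × 2.58/29.530 ≈ 31.5°.
Illuminated fraction = (1 − cos 31.5°)/2 = (1 − 0.853)/2 ≈ 0.073, so 7%.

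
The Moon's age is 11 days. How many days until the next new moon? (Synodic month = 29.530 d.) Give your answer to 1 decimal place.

18.5 days

The next new moon completes the synodic month: 29.530 − 11 = 18.530 days.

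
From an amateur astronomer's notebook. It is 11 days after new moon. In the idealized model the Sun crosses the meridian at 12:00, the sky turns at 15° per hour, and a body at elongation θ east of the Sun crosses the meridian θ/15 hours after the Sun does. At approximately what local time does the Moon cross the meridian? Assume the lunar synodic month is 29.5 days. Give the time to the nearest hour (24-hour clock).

21:00

The Moon has covered 11/29.5 of its cycle, so θ ≈ 360° × 11/29.5 = 134.2°.
At 15° of sky rotation per hour, 134.2° corresponds to a 8.95 h lag.
12:00 + 8.95 h ≈ 20:57 → 21:00 to the nearest hour.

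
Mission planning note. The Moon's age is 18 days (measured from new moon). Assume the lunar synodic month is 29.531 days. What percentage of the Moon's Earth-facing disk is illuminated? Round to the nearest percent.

The Moon has covered 18/29.531 of its cycle, so θ ≈ 360° × 18/29.531 = 219.4°.
cos 219.4° = (-0.772), so f = (1 − (-0.772))/2 = 0.886, so 89%.

89%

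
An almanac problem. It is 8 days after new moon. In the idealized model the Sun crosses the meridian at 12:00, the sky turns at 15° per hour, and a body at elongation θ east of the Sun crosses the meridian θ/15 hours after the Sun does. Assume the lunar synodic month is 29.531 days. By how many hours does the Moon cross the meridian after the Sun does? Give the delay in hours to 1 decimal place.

6.5 h

Phase angle: θ = 360°·(8 d)/(29.531 d) = 97.5°.
Delay after the Sun = 97.5° / (15°/h) ≈ 6.50 h.
So the Moon crosses the meridian 6.50 h after the Sun.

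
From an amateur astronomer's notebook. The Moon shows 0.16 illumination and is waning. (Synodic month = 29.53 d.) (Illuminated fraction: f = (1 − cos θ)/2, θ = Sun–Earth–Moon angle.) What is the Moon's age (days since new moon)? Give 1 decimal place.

25.7 days

cos θ = 1 − 2f = 0.680, giving a principal value of 47.2°.
Since the Moon is past full (waning), take the reflex angle: θ = 360° − 47.2° = 312.8°.
Age = 29.53 × 312.8°/360° ≈ 25.66 days.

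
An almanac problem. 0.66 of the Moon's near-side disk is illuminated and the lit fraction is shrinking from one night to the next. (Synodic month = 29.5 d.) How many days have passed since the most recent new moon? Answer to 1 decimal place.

cos θ = 1 − 2f = -0.320, giving a principal value of 108.7°.
Waning ⇒ past full, so θ = 360° − 108.7° = 251.3°.
At 360°/29.5 d per day, 251.3° corresponds to 20.60 days.

20.6 days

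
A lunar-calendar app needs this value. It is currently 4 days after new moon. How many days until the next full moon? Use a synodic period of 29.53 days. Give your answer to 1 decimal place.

Full moon is 0.5 of the way through the cycle: age 0.5 × 29.53 = 14.765 d.
So 10.765 days remain (14.765 − 4).

10.8 days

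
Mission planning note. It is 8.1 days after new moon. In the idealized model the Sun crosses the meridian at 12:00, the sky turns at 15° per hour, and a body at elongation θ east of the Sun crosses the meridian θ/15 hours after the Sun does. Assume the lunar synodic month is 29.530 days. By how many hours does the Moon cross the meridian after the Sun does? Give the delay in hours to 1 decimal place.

6.6 h

The Moon has covered 8.1/29.530 of its cycle, so θ ≈ 360° × 8.1/29.530 = 98.7°.
At 15° of sky rotation per hour, 98.7° corresponds to a 6.58 h lag.
So the Moon crosses the meridian 6.58 h after the Sun.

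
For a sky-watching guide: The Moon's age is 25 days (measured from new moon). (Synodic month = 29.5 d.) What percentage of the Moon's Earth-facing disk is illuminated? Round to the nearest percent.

The Moon has covered 25/29.5 of its cycle, so θ ≈ 360° × 25/29.5 = 305.1°.
With cos θ = 0.575, the lit fraction is (1 − 0.575)/2 ≈ 0.213, so 21%.

21%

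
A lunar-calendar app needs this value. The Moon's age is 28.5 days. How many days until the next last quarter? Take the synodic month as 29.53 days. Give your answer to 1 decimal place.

23.2 days

Last quarter is 0.75 of the way through the cycle: age 0.75 × 29.53 = 22.148 d.
Already past this cycle's last quarter; the next is at 22.148 + 29.53 = 51.678 d, so 51.678 − 28.5 = 23.178 days.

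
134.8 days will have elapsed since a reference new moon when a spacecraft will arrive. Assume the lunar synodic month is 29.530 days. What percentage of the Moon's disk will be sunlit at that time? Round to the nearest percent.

96%

134.8 d spans 4 complete synodic months (4 × 29.530 = 118.12 d) plus 16.68 d.
Elongation θ = 360° × 16.68/29.530 ≈ 203.3°.
Illuminated fraction = (1 − cos 203.3°)/2 = (1 − (-0.918))/2 ≈ 0.959, so 96%.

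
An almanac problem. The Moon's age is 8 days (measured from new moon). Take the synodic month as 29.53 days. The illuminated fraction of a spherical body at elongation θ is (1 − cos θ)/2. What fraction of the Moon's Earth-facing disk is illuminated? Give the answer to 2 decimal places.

0.57

Elongation θ = 360° × 8/29.53 ≈ 97.5°.
cos 97.5° = (-0.131), so f = (1 − (-0.131))/2 = 0.566.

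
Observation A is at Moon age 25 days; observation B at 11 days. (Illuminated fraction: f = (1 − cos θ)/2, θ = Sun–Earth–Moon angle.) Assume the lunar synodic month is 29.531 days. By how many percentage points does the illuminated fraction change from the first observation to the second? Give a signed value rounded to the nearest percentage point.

θ₁ = 360° × 25/29.531 = 304.8°, f₁ = (1 − cos θ₁)/2 = 0.215.
θ₂ = 360° × 11/29.531 = 134.1°, f₂ = (1 − cos θ₂)/2 = 0.848.
Change = f₂ − f₁ = +0.633 → +63 percentage points.

+63 percentage points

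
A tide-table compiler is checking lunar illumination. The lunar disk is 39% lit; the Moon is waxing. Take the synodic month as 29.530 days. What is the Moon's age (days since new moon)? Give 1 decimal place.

6.3 days

cos θ = 1 − 2f = 0.220, giving a principal value of 77.3°.
Before full moon the principal value applies: θ = 77.3°.
At 360°/29.530 d per day, 77.3° corresponds to 6.34 days.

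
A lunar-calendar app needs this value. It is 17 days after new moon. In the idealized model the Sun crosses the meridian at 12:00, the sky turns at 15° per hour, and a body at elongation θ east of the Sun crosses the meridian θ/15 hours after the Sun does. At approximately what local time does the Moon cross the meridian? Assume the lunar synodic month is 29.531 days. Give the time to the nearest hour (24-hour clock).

02:00

Elongation θ = 360° × 17/29.531 ≈ 207.2°.
At 15° of sky rotation per hour, 207.2° corresponds to a 13.82 h lag.
12:00 + 13.82 h ≈ 01:49 → 02:00 to the nearest hour.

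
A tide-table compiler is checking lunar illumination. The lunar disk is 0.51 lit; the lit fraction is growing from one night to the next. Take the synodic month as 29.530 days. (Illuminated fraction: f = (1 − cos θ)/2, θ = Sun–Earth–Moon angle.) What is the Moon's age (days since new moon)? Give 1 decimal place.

7.5 days

From f = (1 − cos θ)/2: cos θ = 1 − 2×0.51 = -0.020; arccos → 91.1°.
Waxing ⇒ before full, so θ = 91.1°.
Age = 29.530 × 91.1°/360° ≈ 7.48 days.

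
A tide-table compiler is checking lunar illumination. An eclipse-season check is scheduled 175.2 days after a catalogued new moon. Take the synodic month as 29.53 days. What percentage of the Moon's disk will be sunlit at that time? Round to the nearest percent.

175.2 d spans 5 complete synodic months (5 × 29.53 = 147.65 d) plus 27.55 d.
Elongation θ = 360° × 27.55/29.53 ≈ 335.9°.
Illuminated fraction = (1 − cos 335.9°)/2 = (1 − 0.913)/2 ≈ 0.044, so 4%.

4%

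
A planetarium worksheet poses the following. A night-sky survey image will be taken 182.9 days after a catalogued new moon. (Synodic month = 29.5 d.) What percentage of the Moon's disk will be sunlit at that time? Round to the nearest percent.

35%

182.9 d spans 6 complete synodic months (6 × 29.5 = 177.00 d) plus 5.90 d.
The Moon has covered 5.90/29.5 of its cycle, so θ ≈ 360° × 5.90/29.5 = 72.0°.
Illuminated fraction = (1 − cos 72.0°)/2 = (1 − 0.309)/2 ≈ 0.345, so 35%.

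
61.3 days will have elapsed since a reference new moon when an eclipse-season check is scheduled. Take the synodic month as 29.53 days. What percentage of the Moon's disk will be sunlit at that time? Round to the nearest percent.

61.3/29.53 = 2.076 lunations, so 2 complete cycles and 2.24 d into the next.
Elongation θ = 360° × 2.24/29.53 ≈ 27.3°.
With cos θ = 0.889, the lit fraction is (1 − 0.889)/2 ≈ 0.056, so 6%.

6%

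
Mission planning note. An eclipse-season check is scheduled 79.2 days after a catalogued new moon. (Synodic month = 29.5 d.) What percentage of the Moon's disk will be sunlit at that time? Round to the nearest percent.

70%

Reduce mod P: 79.2 − 2×29.5 = 20.20 d into the current lunation.
The Moon has covered 20.20/29.5 of its cycle, so θ ≈ 360° × 20.20/29.5 = 246.5°.
Illuminated fraction = (1 − cos 246.5°)/2 = (1 − (-0.399))/2 ≈ 0.699, so 70%.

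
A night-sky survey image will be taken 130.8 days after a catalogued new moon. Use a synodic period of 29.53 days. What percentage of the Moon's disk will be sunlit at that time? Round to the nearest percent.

95%

130.8 d spans 4 complete synodic months (4 × 29.53 = 118.12 d) plus 12.68 d.
Phase angle: θ = 360°·(12.68 d)/(29.53 d) = 154.6°.
With cos θ = (-0.903), the lit fraction is (1 − (-0.903))/2 ≈ 0.952, so 95%.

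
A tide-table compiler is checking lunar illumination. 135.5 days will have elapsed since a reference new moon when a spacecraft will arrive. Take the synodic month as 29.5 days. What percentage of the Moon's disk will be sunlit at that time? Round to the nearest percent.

92%

Reduce mod P: 135.5 − 4×29.5 = 17.50 d into the current lunation.
The Moon has covered 17.50/29.5 of its cycle, so θ ≈ 360° × 17.50/29.5 = 213.6°.
Illuminated fraction = (1 − cos 213.6°)/2 = (1 − (-0.833))/2 ≈ 0.917, so 92%.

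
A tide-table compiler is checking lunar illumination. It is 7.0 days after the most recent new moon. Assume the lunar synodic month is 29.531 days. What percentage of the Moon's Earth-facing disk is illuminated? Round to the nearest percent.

Phase angle: θ = 360°·(7.0 d)/(29.531 d) = 85.3°.
Illuminated fraction = (1 − cos 85.3°)/2 = (1 − 0.081)/2 ≈ 0.459, so 46%.

46%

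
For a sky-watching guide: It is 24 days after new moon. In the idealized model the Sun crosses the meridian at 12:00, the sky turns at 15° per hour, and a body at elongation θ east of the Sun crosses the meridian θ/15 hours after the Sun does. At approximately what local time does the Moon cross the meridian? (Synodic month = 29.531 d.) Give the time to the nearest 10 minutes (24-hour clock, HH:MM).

07:30

Elongation θ = 360° × 24/29.531 ≈ 292.6°.
The Moon trails the Sun by θ/15 = 292.6/15 ≈ 19.50 hours.
12:00 + 19.505 h ≈ 07:30 → 07:30 to the nearest ten minutes.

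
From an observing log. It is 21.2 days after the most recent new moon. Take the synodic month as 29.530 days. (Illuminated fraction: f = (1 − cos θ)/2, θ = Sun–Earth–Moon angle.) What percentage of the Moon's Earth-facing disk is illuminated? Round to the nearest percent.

Elongation θ = 360° × 21.2/29.530 ≈ 258.4°.
With cos θ = (-0.200), the lit fraction is (1 − (-0.200))/2 ≈ 0.600, so 60%.

60%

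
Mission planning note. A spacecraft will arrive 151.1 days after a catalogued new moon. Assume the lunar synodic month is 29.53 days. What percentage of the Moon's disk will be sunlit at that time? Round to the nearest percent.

Reduce mod P: 151.1 − 5×29.53 = 3.45 d into the current lunation.
The Moon has covered 3.45/29.53 of its cycle, so θ ≈ 360° × 3.45/29.53 = 42.1°.
Illuminated fraction = (1 − cos 42.1°)/2 = (1 − 0.742)/2 ≈ 0.129, so 13%.

13%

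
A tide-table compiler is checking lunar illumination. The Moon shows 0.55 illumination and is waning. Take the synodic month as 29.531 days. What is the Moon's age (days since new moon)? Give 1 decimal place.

21.7 days

cos θ = 1 − 2f = -0.100, giving a principal value of 95.7°.
A waning Moon lies in 180°–360°, so θ = 360° − 95.7° = 264.3°.
At 360°/29.531 d per day, 264.3° corresponds to 21.68 days.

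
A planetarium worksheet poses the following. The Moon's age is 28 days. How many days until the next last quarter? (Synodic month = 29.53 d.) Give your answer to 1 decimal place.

Last quarter is 0.75 of the way through the cycle: age 0.75 × 29.53 = 22.148 d.
Already past this cycle's last quarter; the next is at 22.148 + 29.53 = 51.678 d, so 51.678 − 28 = 23.678 days.

23.7 days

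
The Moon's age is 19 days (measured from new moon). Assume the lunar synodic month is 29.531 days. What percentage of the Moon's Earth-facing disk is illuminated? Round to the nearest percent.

Phase angle: θ = 360°·(19 d)/(29.531 d) = 231.6°.
cos 231.6° = (-0.621), so f = (1 − (-0.621))/2 = 0.810, so 81%.

81%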